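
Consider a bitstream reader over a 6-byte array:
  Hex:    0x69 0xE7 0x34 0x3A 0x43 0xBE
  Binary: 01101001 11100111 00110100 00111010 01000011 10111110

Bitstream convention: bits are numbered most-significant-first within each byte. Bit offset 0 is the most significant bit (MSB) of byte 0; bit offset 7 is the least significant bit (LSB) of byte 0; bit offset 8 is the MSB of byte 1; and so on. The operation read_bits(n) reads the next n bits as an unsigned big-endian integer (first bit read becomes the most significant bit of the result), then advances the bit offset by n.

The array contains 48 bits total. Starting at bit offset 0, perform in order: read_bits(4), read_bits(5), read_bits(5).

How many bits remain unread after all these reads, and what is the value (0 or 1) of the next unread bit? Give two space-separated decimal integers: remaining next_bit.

Answer: 34 1

Derivation:
Read 1: bits[0:4] width=4 -> value=6 (bin 0110); offset now 4 = byte 0 bit 4; 44 bits remain
Read 2: bits[4:9] width=5 -> value=19 (bin 10011); offset now 9 = byte 1 bit 1; 39 bits remain
Read 3: bits[9:14] width=5 -> value=25 (bin 11001); offset now 14 = byte 1 bit 6; 34 bits remain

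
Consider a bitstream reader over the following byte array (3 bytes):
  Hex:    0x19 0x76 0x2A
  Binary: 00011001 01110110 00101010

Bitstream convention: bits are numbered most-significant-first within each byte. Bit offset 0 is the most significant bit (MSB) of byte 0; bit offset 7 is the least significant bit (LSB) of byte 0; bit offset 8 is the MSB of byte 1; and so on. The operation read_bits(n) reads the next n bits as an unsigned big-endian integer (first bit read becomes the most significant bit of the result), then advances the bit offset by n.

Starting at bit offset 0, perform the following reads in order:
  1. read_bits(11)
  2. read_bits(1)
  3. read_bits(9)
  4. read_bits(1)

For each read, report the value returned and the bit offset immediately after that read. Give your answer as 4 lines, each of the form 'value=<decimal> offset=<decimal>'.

Answer: value=203 offset=11
value=1 offset=12
value=197 offset=21
value=0 offset=22

Derivation:
Read 1: bits[0:11] width=11 -> value=203 (bin 00011001011); offset now 11 = byte 1 bit 3; 13 bits remain
Read 2: bits[11:12] width=1 -> value=1 (bin 1); offset now 12 = byte 1 bit 4; 12 bits remain
Read 3: bits[12:21] width=9 -> value=197 (bin 011000101); offset now 21 = byte 2 bit 5; 3 bits remain
Read 4: bits[21:22] width=1 -> value=0 (bin 0); offset now 22 = byte 2 bit 6; 2 bits remain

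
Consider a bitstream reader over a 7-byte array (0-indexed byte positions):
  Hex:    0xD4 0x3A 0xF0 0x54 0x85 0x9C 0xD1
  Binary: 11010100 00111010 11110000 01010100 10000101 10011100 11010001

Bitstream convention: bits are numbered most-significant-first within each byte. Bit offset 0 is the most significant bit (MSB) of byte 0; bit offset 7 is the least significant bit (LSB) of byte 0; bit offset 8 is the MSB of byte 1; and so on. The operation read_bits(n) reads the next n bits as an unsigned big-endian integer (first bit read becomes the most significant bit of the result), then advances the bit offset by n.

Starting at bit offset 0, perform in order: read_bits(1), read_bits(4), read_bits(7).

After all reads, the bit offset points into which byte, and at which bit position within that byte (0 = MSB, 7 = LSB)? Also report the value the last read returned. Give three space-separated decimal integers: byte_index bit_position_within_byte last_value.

Answer: 1 4 67

Derivation:
Read 1: bits[0:1] width=1 -> value=1 (bin 1); offset now 1 = byte 0 bit 1; 55 bits remain
Read 2: bits[1:5] width=4 -> value=10 (bin 1010); offset now 5 = byte 0 bit 5; 51 bits remain
Read 3: bits[5:12] width=7 -> value=67 (bin 1000011); offset now 12 = byte 1 bit 4; 44 bits remain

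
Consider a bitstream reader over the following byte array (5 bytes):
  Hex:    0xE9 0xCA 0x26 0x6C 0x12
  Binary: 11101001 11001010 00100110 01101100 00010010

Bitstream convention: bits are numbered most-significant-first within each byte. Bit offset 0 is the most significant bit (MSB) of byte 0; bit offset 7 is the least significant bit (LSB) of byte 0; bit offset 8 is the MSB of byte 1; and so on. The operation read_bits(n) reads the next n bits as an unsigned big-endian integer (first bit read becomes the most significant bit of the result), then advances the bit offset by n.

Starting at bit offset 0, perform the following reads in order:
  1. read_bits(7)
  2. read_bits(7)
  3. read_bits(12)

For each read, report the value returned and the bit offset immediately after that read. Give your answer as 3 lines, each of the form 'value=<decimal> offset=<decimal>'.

Read 1: bits[0:7] width=7 -> value=116 (bin 1110100); offset now 7 = byte 0 bit 7; 33 bits remain
Read 2: bits[7:14] width=7 -> value=114 (bin 1110010); offset now 14 = byte 1 bit 6; 26 bits remain
Read 3: bits[14:26] width=12 -> value=2201 (bin 100010011001); offset now 26 = byte 3 bit 2; 14 bits remain

Answer: value=116 offset=7
value=114 offset=14
value=2201 offset=26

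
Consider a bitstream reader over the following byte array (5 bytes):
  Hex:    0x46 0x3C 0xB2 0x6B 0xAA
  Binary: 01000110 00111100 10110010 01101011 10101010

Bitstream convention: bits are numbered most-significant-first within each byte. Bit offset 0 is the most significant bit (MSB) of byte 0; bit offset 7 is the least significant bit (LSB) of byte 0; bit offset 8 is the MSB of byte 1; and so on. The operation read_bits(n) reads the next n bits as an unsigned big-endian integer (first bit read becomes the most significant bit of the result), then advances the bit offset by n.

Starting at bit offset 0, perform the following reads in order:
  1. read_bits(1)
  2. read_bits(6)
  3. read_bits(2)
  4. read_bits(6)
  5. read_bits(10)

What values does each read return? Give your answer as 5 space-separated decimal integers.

Read 1: bits[0:1] width=1 -> value=0 (bin 0); offset now 1 = byte 0 bit 1; 39 bits remain
Read 2: bits[1:7] width=6 -> value=35 (bin 100011); offset now 7 = byte 0 bit 7; 33 bits remain
Read 3: bits[7:9] width=2 -> value=0 (bin 00); offset now 9 = byte 1 bit 1; 31 bits remain
Read 4: bits[9:15] width=6 -> value=30 (bin 011110); offset now 15 = byte 1 bit 7; 25 bits remain
Read 5: bits[15:25] width=10 -> value=356 (bin 0101100100); offset now 25 = byte 3 bit 1; 15 bits remain

Answer: 0 35 0 30 356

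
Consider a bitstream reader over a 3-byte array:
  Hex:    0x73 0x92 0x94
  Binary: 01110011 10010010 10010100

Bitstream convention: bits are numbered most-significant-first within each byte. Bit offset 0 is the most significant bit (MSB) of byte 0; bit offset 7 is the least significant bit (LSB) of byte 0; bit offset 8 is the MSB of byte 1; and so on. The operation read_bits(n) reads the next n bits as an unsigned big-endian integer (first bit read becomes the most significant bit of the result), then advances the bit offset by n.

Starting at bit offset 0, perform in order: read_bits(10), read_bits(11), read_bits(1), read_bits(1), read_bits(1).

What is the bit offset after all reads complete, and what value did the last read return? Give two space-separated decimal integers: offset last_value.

Answer: 24 0

Derivation:
Read 1: bits[0:10] width=10 -> value=462 (bin 0111001110); offset now 10 = byte 1 bit 2; 14 bits remain
Read 2: bits[10:21] width=11 -> value=594 (bin 01001010010); offset now 21 = byte 2 bit 5; 3 bits remain
Read 3: bits[21:22] width=1 -> value=1 (bin 1); offset now 22 = byte 2 bit 6; 2 bits remain
Read 4: bits[22:23] width=1 -> value=0 (bin 0); offset now 23 = byte 2 bit 7; 1 bits remain
Read 5: bits[23:24] width=1 -> value=0 (bin 0); offset now 24 = byte 3 bit 0; 0 bits remain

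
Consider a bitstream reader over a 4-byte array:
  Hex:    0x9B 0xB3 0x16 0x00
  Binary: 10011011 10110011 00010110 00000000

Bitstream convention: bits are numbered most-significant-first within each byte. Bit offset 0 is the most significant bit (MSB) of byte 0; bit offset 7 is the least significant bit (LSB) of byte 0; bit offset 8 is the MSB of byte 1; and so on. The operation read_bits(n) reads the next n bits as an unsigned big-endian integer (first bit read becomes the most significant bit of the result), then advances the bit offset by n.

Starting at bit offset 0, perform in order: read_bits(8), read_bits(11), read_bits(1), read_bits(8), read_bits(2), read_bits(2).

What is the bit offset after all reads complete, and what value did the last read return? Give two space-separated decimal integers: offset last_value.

Answer: 32 0

Derivation:
Read 1: bits[0:8] width=8 -> value=155 (bin 10011011); offset now 8 = byte 1 bit 0; 24 bits remain
Read 2: bits[8:19] width=11 -> value=1432 (bin 10110011000); offset now 19 = byte 2 bit 3; 13 bits remain
Read 3: bits[19:20] width=1 -> value=1 (bin 1); offset now 20 = byte 2 bit 4; 12 bits remain
Read 4: bits[20:28] width=8 -> value=96 (bin 01100000); offset now 28 = byte 3 bit 4; 4 bits remain
Read 5: bits[28:30] width=2 -> value=0 (bin 00); offset now 30 = byte 3 bit 6; 2 bits remain
Read 6: bits[30:32] width=2 -> value=0 (bin 00); offset now 32 = byte 4 bit 0; 0 bits remain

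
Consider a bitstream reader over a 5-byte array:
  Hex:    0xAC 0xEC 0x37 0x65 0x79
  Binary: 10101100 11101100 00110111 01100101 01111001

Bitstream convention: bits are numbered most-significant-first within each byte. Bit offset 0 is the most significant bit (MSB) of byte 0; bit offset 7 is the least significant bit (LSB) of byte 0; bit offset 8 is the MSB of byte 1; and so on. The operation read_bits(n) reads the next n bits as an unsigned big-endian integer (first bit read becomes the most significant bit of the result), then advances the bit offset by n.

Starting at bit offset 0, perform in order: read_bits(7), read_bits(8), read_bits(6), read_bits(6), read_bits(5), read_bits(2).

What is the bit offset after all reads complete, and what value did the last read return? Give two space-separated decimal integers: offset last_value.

Read 1: bits[0:7] width=7 -> value=86 (bin 1010110); offset now 7 = byte 0 bit 7; 33 bits remain
Read 2: bits[7:15] width=8 -> value=118 (bin 01110110); offset now 15 = byte 1 bit 7; 25 bits remain
Read 3: bits[15:21] width=6 -> value=6 (bin 000110); offset now 21 = byte 2 bit 5; 19 bits remain
Read 4: bits[21:27] width=6 -> value=59 (bin 111011); offset now 27 = byte 3 bit 3; 13 bits remain
Read 5: bits[27:32] width=5 -> value=5 (bin 00101); offset now 32 = byte 4 bit 0; 8 bits remain
Read 6: bits[32:34] width=2 -> value=1 (bin 01); offset now 34 = byte 4 bit 2; 6 bits remain

Answer: 34 1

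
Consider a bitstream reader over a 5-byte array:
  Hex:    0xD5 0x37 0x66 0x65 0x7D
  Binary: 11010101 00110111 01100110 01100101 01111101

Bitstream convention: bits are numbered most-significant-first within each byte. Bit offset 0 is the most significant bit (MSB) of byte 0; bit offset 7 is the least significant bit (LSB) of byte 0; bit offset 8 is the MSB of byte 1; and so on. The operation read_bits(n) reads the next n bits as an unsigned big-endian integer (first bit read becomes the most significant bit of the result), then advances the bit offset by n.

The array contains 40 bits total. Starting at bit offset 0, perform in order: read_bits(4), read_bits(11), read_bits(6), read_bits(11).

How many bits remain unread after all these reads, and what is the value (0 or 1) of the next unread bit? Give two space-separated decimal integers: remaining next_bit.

Answer: 8 0

Derivation:
Read 1: bits[0:4] width=4 -> value=13 (bin 1101); offset now 4 = byte 0 bit 4; 36 bits remain
Read 2: bits[4:15] width=11 -> value=667 (bin 01010011011); offset now 15 = byte 1 bit 7; 25 bits remain
Read 3: bits[15:21] width=6 -> value=44 (bin 101100); offset now 21 = byte 2 bit 5; 19 bits remain
Read 4: bits[21:32] width=11 -> value=1637 (bin 11001100101); offset now 32 = byte 4 bit 0; 8 bits remain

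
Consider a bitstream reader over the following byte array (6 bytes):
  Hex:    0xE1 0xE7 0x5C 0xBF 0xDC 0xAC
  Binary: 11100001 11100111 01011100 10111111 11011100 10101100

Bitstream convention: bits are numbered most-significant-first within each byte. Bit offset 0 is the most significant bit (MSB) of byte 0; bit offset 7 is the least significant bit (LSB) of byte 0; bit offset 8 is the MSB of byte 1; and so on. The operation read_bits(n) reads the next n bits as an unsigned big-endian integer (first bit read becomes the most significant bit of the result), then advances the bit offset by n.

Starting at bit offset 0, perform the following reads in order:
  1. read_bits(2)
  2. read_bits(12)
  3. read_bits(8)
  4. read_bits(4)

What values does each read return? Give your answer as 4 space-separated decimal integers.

Answer: 3 2169 215 2

Derivation:
Read 1: bits[0:2] width=2 -> value=3 (bin 11); offset now 2 = byte 0 bit 2; 46 bits remain
Read 2: bits[2:14] width=12 -> value=2169 (bin 100001111001); offset now 14 = byte 1 bit 6; 34 bits remain
Read 3: bits[14:22] width=8 -> value=215 (bin 11010111); offset now 22 = byte 2 bit 6; 26 bits remain
Read 4: bits[22:26] width=4 -> value=2 (bin 0010); offset now 26 = byte 3 bit 2; 22 bits remain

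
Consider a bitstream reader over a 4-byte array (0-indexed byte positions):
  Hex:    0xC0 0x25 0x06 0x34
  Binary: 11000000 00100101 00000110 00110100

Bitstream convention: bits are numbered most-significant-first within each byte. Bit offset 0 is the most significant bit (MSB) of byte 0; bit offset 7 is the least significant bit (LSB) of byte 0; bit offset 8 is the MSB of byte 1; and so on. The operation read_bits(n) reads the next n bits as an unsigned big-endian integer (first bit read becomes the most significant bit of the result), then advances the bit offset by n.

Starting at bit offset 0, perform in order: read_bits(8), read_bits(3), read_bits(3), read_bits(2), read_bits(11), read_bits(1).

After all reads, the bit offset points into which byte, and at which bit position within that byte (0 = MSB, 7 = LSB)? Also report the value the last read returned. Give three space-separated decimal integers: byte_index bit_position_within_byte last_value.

Answer: 3 4 1

Derivation:
Read 1: bits[0:8] width=8 -> value=192 (bin 11000000); offset now 8 = byte 1 bit 0; 24 bits remain
Read 2: bits[8:11] width=3 -> value=1 (bin 001); offset now 11 = byte 1 bit 3; 21 bits remain
Read 3: bits[11:14] width=3 -> value=1 (bin 001); offset now 14 = byte 1 bit 6; 18 bits remain
Read 4: bits[14:16] width=2 -> value=1 (bin 01); offset now 16 = byte 2 bit 0; 16 bits remain
Read 5: bits[16:27] width=11 -> value=49 (bin 00000110001); offset now 27 = byte 3 bit 3; 5 bits remain
Read 6: bits[27:28] width=1 -> value=1 (bin 1); offset now 28 = byte 3 bit 4; 4 bits remain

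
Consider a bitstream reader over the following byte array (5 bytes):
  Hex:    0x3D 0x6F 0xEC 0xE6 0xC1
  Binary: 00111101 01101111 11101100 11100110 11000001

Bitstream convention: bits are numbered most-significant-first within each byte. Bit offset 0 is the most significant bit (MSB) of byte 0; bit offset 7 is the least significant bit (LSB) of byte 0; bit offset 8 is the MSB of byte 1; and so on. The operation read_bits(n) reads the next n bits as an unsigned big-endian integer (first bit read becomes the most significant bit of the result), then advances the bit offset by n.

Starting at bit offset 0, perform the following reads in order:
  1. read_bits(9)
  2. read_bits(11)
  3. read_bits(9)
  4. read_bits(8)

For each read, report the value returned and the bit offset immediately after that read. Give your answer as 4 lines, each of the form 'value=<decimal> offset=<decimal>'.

Answer: value=122 offset=9
value=1790 offset=20
value=412 offset=29
value=216 offset=37

Derivation:
Read 1: bits[0:9] width=9 -> value=122 (bin 001111010); offset now 9 = byte 1 bit 1; 31 bits remain
Read 2: bits[9:20] width=11 -> value=1790 (bin 11011111110); offset now 20 = byte 2 bit 4; 20 bits remain
Read 3: bits[20:29] width=9 -> value=412 (bin 110011100); offset now 29 = byte 3 bit 5; 11 bits remain
Read 4: bits[29:37] width=8 -> value=216 (bin 11011000); offset now 37 = byte 4 bit 5; 3 bits remain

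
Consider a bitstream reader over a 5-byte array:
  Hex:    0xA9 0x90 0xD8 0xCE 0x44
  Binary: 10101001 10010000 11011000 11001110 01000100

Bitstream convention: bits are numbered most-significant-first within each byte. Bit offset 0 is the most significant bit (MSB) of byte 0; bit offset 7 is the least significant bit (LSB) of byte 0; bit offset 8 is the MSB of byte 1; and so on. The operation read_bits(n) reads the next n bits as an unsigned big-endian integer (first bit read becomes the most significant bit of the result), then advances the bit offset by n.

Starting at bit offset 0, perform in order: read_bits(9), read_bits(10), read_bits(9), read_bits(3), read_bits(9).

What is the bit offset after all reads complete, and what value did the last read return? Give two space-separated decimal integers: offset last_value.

Read 1: bits[0:9] width=9 -> value=339 (bin 101010011); offset now 9 = byte 1 bit 1; 31 bits remain
Read 2: bits[9:19] width=10 -> value=134 (bin 0010000110); offset now 19 = byte 2 bit 3; 21 bits remain
Read 3: bits[19:28] width=9 -> value=396 (bin 110001100); offset now 28 = byte 3 bit 4; 12 bits remain
Read 4: bits[28:31] width=3 -> value=7 (bin 111); offset now 31 = byte 3 bit 7; 9 bits remain
Read 5: bits[31:40] width=9 -> value=68 (bin 001000100); offset now 40 = byte 5 bit 0; 0 bits remain

Answer: 40 68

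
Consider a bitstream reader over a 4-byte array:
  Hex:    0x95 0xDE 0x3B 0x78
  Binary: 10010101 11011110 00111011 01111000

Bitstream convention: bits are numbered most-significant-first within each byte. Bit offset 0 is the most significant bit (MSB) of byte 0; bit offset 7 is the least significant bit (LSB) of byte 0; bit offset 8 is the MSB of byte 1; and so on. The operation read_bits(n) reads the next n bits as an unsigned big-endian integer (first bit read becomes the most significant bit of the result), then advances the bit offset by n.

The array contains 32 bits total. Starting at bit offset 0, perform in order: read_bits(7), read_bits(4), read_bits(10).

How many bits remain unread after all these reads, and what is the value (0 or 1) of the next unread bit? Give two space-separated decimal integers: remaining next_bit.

Answer: 11 0

Derivation:
Read 1: bits[0:7] width=7 -> value=74 (bin 1001010); offset now 7 = byte 0 bit 7; 25 bits remain
Read 2: bits[7:11] width=4 -> value=14 (bin 1110); offset now 11 = byte 1 bit 3; 21 bits remain
Read 3: bits[11:21] width=10 -> value=967 (bin 1111000111); offset now 21 = byte 2 bit 5; 11 bits remain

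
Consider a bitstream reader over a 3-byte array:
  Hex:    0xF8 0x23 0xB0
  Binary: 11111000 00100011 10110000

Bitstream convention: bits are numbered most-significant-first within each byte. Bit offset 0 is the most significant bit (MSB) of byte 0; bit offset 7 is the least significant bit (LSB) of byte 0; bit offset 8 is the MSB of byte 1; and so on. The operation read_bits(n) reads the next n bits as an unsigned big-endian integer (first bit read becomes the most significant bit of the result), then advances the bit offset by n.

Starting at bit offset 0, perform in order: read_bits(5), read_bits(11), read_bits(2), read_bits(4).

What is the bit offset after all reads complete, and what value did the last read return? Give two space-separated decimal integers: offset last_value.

Answer: 22 12

Derivation:
Read 1: bits[0:5] width=5 -> value=31 (bin 11111); offset now 5 = byte 0 bit 5; 19 bits remain
Read 2: bits[5:16] width=11 -> value=35 (bin 00000100011); offset now 16 = byte 2 bit 0; 8 bits remain
Read 3: bits[16:18] width=2 -> value=2 (bin 10); offset now 18 = byte 2 bit 2; 6 bits remain
Read 4: bits[18:22] width=4 -> value=12 (bin 1100); offset now 22 = byte 2 bit 6; 2 bits remain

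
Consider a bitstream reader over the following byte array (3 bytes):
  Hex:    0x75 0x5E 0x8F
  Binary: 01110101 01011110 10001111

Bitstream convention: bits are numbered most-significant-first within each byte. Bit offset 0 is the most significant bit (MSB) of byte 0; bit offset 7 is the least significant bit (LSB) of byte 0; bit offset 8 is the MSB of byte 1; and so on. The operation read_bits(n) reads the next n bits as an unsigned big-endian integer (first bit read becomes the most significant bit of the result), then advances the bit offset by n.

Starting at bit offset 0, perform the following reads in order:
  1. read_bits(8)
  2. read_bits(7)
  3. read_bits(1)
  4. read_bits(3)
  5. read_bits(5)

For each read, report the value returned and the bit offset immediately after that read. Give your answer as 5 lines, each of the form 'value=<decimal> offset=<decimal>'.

Read 1: bits[0:8] width=8 -> value=117 (bin 01110101); offset now 8 = byte 1 bit 0; 16 bits remain
Read 2: bits[8:15] width=7 -> value=47 (bin 0101111); offset now 15 = byte 1 bit 7; 9 bits remain
Read 3: bits[15:16] width=1 -> value=0 (bin 0); offset now 16 = byte 2 bit 0; 8 bits remain
Read 4: bits[16:19] width=3 -> value=4 (bin 100); offset now 19 = byte 2 bit 3; 5 bits remain
Read 5: bits[19:24] width=5 -> value=15 (bin 01111); offset now 24 = byte 3 bit 0; 0 bits remain

Answer: value=117 offset=8
value=47 offset=15
value=0 offset=16
value=4 offset=19
value=15 offset=24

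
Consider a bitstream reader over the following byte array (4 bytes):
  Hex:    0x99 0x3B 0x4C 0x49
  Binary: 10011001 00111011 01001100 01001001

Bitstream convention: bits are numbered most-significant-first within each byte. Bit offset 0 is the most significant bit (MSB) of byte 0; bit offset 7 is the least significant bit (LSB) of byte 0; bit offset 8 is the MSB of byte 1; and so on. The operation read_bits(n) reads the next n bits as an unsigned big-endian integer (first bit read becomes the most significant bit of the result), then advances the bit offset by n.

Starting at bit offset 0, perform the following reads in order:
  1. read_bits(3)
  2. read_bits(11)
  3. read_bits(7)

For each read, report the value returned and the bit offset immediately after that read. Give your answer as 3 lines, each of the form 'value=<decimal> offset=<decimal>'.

Answer: value=4 offset=3
value=1614 offset=14
value=105 offset=21

Derivation:
Read 1: bits[0:3] width=3 -> value=4 (bin 100); offset now 3 = byte 0 bit 3; 29 bits remain
Read 2: bits[3:14] width=11 -> value=1614 (bin 11001001110); offset now 14 = byte 1 bit 6; 18 bits remain
Read 3: bits[14:21] width=7 -> value=105 (bin 1101001); offset now 21 = byte 2 bit 5; 11 bits remain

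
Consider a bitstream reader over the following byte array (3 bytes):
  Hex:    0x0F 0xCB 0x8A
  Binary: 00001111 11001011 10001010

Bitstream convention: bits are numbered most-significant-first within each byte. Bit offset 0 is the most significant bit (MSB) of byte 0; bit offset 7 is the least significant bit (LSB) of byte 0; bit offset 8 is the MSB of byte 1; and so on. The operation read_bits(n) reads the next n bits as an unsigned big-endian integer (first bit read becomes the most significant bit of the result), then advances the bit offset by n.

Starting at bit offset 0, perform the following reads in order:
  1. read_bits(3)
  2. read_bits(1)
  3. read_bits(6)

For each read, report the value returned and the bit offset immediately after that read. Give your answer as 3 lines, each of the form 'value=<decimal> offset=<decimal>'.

Read 1: bits[0:3] width=3 -> value=0 (bin 000); offset now 3 = byte 0 bit 3; 21 bits remain
Read 2: bits[3:4] width=1 -> value=0 (bin 0); offset now 4 = byte 0 bit 4; 20 bits remain
Read 3: bits[4:10] width=6 -> value=63 (bin 111111); offset now 10 = byte 1 bit 2; 14 bits remain

Answer: value=0 offset=3
value=0 offset=4
value=63 offset=10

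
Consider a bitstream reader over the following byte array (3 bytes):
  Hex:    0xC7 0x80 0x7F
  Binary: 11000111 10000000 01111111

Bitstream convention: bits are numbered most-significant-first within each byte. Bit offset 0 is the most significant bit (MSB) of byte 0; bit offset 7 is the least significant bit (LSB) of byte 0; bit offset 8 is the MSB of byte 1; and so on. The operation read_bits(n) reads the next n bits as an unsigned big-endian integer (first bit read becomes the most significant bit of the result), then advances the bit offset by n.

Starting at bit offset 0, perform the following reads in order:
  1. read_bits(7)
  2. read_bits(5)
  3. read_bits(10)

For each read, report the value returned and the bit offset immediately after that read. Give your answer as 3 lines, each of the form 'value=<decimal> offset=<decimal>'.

Answer: value=99 offset=7
value=24 offset=12
value=31 offset=22

Derivation:
Read 1: bits[0:7] width=7 -> value=99 (bin 1100011); offset now 7 = byte 0 bit 7; 17 bits remain
Read 2: bits[7:12] width=5 -> value=24 (bin 11000); offset now 12 = byte 1 bit 4; 12 bits remain
Read 3: bits[12:22] width=10 -> value=31 (bin 0000011111); offset now 22 = byte 2 bit 6; 2 bits remain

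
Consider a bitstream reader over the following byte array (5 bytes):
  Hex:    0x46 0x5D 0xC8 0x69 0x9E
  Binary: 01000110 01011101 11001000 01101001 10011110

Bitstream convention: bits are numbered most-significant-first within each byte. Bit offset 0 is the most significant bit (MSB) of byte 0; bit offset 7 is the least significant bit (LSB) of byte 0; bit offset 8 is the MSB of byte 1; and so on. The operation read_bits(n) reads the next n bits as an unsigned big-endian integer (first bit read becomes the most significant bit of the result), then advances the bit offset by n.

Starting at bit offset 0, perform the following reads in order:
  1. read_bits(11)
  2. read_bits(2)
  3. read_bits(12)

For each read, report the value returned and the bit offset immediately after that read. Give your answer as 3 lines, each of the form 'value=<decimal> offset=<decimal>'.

Answer: value=562 offset=11
value=3 offset=13
value=2960 offset=25

Derivation:
Read 1: bits[0:11] width=11 -> value=562 (bin 01000110010); offset now 11 = byte 1 bit 3; 29 bits remain
Read 2: bits[11:13] width=2 -> value=3 (bin 11); offset now 13 = byte 1 bit 5; 27 bits remain
Read 3: bits[13:25] width=12 -> value=2960 (bin 101110010000); offset now 25 = byte 3 bit 1; 15 bits remain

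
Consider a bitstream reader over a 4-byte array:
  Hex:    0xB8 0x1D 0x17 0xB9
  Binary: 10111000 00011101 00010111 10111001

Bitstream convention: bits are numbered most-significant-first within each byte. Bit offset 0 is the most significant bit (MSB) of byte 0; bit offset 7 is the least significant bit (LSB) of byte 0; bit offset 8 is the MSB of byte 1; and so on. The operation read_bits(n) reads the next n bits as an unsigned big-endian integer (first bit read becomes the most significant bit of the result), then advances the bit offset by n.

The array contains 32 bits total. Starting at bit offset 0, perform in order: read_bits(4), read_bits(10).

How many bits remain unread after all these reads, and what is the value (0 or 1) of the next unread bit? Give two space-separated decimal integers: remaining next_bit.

Answer: 18 0

Derivation:
Read 1: bits[0:4] width=4 -> value=11 (bin 1011); offset now 4 = byte 0 bit 4; 28 bits remain
Read 2: bits[4:14] width=10 -> value=519 (bin 1000000111); offset now 14 = byte 1 bit 6; 18 bits remain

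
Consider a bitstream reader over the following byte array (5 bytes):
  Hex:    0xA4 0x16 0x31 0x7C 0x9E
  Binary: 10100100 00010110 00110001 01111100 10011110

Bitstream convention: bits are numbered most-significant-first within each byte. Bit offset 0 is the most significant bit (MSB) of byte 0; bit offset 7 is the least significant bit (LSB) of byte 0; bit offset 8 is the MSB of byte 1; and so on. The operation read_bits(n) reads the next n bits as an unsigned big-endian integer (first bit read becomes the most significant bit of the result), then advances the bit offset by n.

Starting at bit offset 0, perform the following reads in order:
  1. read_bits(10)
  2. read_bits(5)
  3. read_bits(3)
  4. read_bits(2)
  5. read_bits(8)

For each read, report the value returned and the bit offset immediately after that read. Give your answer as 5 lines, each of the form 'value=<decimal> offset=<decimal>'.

Answer: value=656 offset=10
value=11 offset=15
value=0 offset=18
value=3 offset=20
value=23 offset=28

Derivation:
Read 1: bits[0:10] width=10 -> value=656 (bin 1010010000); offset now 10 = byte 1 bit 2; 30 bits remain
Read 2: bits[10:15] width=5 -> value=11 (bin 01011); offset now 15 = byte 1 bit 7; 25 bits remain
Read 3: bits[15:18] width=3 -> value=0 (bin 000); offset now 18 = byte 2 bit 2; 22 bits remain
Read 4: bits[18:20] width=2 -> value=3 (bin 11); offset now 20 = byte 2 bit 4; 20 bits remain
Read 5: bits[20:28] width=8 -> value=23 (bin 00010111); offset now 28 = byte 3 bit 4; 12 bits remain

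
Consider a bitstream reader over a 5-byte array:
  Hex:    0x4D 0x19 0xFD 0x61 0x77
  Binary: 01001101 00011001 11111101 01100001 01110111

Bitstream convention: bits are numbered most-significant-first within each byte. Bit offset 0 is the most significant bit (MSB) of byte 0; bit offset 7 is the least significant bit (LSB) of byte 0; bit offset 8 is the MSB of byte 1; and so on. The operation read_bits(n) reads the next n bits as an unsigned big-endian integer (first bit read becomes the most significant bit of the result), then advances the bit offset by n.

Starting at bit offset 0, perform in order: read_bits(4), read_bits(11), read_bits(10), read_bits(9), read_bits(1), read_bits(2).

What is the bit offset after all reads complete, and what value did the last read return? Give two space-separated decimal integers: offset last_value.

Read 1: bits[0:4] width=4 -> value=4 (bin 0100); offset now 4 = byte 0 bit 4; 36 bits remain
Read 2: bits[4:15] width=11 -> value=1676 (bin 11010001100); offset now 15 = byte 1 bit 7; 25 bits remain
Read 3: bits[15:25] width=10 -> value=1018 (bin 1111111010); offset now 25 = byte 3 bit 1; 15 bits remain
Read 4: bits[25:34] width=9 -> value=389 (bin 110000101); offset now 34 = byte 4 bit 2; 6 bits remain
Read 5: bits[34:35] width=1 -> value=1 (bin 1); offset now 35 = byte 4 bit 3; 5 bits remain
Read 6: bits[35:37] width=2 -> value=2 (bin 10); offset now 37 = byte 4 bit 5; 3 bits remain

Answer: 37 2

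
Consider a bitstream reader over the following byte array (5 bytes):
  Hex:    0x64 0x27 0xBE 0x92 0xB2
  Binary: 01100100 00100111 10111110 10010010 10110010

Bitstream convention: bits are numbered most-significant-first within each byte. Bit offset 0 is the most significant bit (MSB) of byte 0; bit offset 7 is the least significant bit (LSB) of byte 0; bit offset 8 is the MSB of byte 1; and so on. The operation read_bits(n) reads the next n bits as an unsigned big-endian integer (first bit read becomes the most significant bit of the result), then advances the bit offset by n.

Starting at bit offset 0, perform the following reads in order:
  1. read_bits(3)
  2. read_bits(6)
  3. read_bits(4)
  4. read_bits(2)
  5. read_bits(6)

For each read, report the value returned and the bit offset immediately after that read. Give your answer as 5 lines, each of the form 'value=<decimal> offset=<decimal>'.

Read 1: bits[0:3] width=3 -> value=3 (bin 011); offset now 3 = byte 0 bit 3; 37 bits remain
Read 2: bits[3:9] width=6 -> value=8 (bin 001000); offset now 9 = byte 1 bit 1; 31 bits remain
Read 3: bits[9:13] width=4 -> value=4 (bin 0100); offset now 13 = byte 1 bit 5; 27 bits remain
Read 4: bits[13:15] width=2 -> value=3 (bin 11); offset now 15 = byte 1 bit 7; 25 bits remain
Read 5: bits[15:21] width=6 -> value=55 (bin 110111); offset now 21 = byte 2 bit 5; 19 bits remain

Answer: value=3 offset=3
value=8 offset=9
value=4 offset=13
value=3 offset=15
value=55 offset=21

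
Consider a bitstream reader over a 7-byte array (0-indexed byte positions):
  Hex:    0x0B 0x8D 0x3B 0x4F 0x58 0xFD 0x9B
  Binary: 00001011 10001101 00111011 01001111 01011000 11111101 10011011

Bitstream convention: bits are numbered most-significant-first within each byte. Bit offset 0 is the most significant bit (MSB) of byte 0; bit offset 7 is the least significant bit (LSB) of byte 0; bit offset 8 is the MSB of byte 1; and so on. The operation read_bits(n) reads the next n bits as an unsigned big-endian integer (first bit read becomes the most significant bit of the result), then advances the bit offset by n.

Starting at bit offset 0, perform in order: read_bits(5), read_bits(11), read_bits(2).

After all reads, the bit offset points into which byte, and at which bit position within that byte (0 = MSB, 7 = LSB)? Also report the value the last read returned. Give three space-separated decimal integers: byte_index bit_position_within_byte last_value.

Answer: 2 2 0

Derivation:
Read 1: bits[0:5] width=5 -> value=1 (bin 00001); offset now 5 = byte 0 bit 5; 51 bits remain
Read 2: bits[5:16] width=11 -> value=909 (bin 01110001101); offset now 16 = byte 2 bit 0; 40 bits remain
Read 3: bits[16:18] width=2 -> value=0 (bin 00); offset now 18 = byte 2 bit 2; 38 bits remain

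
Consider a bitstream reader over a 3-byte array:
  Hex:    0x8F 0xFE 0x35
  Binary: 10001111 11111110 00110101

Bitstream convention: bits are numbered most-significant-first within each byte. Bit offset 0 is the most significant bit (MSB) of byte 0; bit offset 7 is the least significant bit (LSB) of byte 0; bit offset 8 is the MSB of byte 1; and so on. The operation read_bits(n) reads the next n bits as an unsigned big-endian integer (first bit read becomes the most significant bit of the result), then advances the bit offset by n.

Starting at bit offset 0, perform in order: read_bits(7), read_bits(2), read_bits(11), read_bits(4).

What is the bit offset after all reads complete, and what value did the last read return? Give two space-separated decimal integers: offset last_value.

Answer: 24 5

Derivation:
Read 1: bits[0:7] width=7 -> value=71 (bin 1000111); offset now 7 = byte 0 bit 7; 17 bits remain
Read 2: bits[7:9] width=2 -> value=3 (bin 11); offset now 9 = byte 1 bit 1; 15 bits remain
Read 3: bits[9:20] width=11 -> value=2019 (bin 11111100011); offset now 20 = byte 2 bit 4; 4 bits remain
Read 4: bits[20:24] width=4 -> value=5 (bin 0101); offset now 24 = byte 3 bit 0; 0 bits remain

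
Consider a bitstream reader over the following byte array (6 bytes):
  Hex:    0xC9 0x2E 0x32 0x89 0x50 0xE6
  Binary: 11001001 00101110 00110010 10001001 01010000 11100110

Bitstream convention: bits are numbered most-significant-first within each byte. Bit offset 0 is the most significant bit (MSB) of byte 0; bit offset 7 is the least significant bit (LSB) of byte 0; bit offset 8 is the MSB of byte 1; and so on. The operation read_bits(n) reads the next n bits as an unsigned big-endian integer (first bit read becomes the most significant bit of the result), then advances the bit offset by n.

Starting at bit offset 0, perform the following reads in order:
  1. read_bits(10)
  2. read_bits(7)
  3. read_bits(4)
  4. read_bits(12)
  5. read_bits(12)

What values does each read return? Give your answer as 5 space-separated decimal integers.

Answer: 804 92 6 1298 2588

Derivation:
Read 1: bits[0:10] width=10 -> value=804 (bin 1100100100); offset now 10 = byte 1 bit 2; 38 bits remain
Read 2: bits[10:17] width=7 -> value=92 (bin 1011100); offset now 17 = byte 2 bit 1; 31 bits remain
Read 3: bits[17:21] width=4 -> value=6 (bin 0110); offset now 21 = byte 2 bit 5; 27 bits remain
Read 4: bits[21:33] width=12 -> value=1298 (bin 010100010010); offset now 33 = byte 4 bit 1; 15 bits remain
Read 5: bits[33:45] width=12 -> value=2588 (bin 101000011100); offset now 45 = byte 5 bit 5; 3 bits remain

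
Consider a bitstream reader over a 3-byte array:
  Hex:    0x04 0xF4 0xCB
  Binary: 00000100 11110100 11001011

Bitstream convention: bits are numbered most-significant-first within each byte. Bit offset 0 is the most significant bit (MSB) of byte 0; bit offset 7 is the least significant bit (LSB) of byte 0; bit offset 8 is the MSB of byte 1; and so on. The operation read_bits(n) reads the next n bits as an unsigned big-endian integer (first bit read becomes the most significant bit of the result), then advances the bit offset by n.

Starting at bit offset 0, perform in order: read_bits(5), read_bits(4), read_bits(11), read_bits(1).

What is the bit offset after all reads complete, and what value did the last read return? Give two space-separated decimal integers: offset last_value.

Read 1: bits[0:5] width=5 -> value=0 (bin 00000); offset now 5 = byte 0 bit 5; 19 bits remain
Read 2: bits[5:9] width=4 -> value=9 (bin 1001); offset now 9 = byte 1 bit 1; 15 bits remain
Read 3: bits[9:20] width=11 -> value=1868 (bin 11101001100); offset now 20 = byte 2 bit 4; 4 bits remain
Read 4: bits[20:21] width=1 -> value=1 (bin 1); offset now 21 = byte 2 bit 5; 3 bits remain

Answer: 21 1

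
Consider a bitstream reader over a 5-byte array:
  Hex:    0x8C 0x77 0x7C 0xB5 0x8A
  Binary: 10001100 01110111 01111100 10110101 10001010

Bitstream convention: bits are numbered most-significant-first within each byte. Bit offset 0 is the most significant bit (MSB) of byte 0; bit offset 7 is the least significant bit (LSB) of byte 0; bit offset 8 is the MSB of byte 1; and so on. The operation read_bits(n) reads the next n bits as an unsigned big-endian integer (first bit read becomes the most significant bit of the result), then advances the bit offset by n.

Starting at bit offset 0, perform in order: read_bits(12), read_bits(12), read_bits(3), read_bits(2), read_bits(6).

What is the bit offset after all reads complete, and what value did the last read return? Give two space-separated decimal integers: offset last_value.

Answer: 35 44

Derivation:
Read 1: bits[0:12] width=12 -> value=2247 (bin 100011000111); offset now 12 = byte 1 bit 4; 28 bits remain
Read 2: bits[12:24] width=12 -> value=1916 (bin 011101111100); offset now 24 = byte 3 bit 0; 16 bits remain
Read 3: bits[24:27] width=3 -> value=5 (bin 101); offset now 27 = byte 3 bit 3; 13 bits remain
Read 4: bits[27:29] width=2 -> value=2 (bin 10); offset now 29 = byte 3 bit 5; 11 bits remain
Read 5: bits[29:35] width=6 -> value=44 (bin 101100); offset now 35 = byte 4 bit 3; 5 bits remain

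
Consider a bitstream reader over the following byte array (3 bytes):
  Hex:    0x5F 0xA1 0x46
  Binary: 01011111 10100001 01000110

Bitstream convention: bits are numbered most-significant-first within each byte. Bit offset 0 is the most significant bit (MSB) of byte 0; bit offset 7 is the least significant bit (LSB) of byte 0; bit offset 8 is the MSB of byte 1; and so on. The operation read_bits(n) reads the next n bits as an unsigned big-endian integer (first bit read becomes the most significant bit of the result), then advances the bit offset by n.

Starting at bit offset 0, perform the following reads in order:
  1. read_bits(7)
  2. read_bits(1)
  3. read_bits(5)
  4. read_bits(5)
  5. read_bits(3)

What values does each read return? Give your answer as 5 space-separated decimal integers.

Read 1: bits[0:7] width=7 -> value=47 (bin 0101111); offset now 7 = byte 0 bit 7; 17 bits remain
Read 2: bits[7:8] width=1 -> value=1 (bin 1); offset now 8 = byte 1 bit 0; 16 bits remain
Read 3: bits[8:13] width=5 -> value=20 (bin 10100); offset now 13 = byte 1 bit 5; 11 bits remain
Read 4: bits[13:18] width=5 -> value=5 (bin 00101); offset now 18 = byte 2 bit 2; 6 bits remain
Read 5: bits[18:21] width=3 -> value=0 (bin 000); offset now 21 = byte 2 bit 5; 3 bits remain

Answer: 47 1 20 5 0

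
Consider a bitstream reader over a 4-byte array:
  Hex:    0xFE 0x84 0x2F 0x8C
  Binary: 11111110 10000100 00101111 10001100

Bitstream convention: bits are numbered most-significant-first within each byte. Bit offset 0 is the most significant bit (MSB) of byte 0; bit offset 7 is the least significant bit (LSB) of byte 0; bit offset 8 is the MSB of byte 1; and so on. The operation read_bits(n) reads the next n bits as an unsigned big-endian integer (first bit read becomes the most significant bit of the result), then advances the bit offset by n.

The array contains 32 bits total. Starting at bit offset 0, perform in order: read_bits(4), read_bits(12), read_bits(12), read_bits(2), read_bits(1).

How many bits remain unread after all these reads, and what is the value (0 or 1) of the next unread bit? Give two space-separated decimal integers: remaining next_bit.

Answer: 1 0

Derivation:
Read 1: bits[0:4] width=4 -> value=15 (bin 1111); offset now 4 = byte 0 bit 4; 28 bits remain
Read 2: bits[4:16] width=12 -> value=3716 (bin 111010000100); offset now 16 = byte 2 bit 0; 16 bits remain
Read 3: bits[16:28] width=12 -> value=760 (bin 001011111000); offset now 28 = byte 3 bit 4; 4 bits remain
Read 4: bits[28:30] width=2 -> value=3 (bin 11); offset now 30 = byte 3 bit 6; 2 bits remain
Read 5: bits[30:31] width=1 -> value=0 (bin 0); offset now 31 = byte 3 bit 7; 1 bits remain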